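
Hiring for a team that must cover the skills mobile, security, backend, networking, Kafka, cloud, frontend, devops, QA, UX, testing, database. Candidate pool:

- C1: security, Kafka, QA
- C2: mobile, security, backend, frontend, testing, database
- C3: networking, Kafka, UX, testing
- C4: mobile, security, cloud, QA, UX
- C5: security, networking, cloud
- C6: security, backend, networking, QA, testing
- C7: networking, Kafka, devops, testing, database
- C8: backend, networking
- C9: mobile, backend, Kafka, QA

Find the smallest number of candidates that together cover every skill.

C2, C4, C7 together cover {mobile, security, backend, networking, Kafka, cloud, frontend, devops, QA, UX, testing, database} — every skill.
No 2 of the 9 candidates cover everything (all 36 pairs fall short), so 3 is minimum.
Greedy (largest uncovered first) would take C2, C3, C4, C7 — 4 candidates — but 3 suffice.

3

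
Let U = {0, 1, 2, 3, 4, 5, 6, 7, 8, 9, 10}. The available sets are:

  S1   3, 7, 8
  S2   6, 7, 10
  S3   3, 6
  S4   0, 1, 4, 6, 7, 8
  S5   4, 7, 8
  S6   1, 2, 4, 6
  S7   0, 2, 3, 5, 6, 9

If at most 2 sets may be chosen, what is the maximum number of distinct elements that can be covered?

10

Choosing S4, S7 covers {0, 1, 2, 3, 4, 5, 6, 7, 8, 9} — 10 elements.
No choice of 2 sets does better; here 10 is left uncovered.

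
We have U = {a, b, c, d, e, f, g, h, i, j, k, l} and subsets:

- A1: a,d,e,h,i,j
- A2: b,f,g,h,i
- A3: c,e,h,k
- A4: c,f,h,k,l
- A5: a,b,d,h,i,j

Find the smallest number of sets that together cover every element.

3

A1, A2, A4 together cover {a, b, c, d, e, f, g, h, i, j, k, l} — every element.
No 2 of the 5 sets cover everything (all 10 pairs fall short), so 3 is minimum.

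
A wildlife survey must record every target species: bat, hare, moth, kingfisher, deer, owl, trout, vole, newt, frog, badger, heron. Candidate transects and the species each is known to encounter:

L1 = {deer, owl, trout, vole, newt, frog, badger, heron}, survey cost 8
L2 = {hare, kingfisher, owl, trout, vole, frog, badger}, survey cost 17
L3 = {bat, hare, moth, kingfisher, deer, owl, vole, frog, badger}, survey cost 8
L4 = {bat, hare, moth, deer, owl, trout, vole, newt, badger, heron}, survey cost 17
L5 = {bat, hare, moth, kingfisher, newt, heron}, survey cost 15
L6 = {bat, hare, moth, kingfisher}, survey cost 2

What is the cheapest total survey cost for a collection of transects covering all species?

L1, L6 cover every species at survey cost 8 + 2 = 10.
Any cover uses at least 2 transects; among all covering selections none totals below 10.

10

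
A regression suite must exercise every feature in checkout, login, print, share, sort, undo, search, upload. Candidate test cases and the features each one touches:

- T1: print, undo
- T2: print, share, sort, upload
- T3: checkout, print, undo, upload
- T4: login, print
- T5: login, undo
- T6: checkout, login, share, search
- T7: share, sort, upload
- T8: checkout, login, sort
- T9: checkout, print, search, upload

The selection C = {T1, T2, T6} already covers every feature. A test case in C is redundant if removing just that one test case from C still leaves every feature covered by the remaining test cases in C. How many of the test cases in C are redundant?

0

Drop T1: undo uncovered — not redundant.
Drop T2: sort, upload uncovered — not redundant.
Drop T6: checkout, login, search uncovered — not redundant.
None of the test cases in C is redundant.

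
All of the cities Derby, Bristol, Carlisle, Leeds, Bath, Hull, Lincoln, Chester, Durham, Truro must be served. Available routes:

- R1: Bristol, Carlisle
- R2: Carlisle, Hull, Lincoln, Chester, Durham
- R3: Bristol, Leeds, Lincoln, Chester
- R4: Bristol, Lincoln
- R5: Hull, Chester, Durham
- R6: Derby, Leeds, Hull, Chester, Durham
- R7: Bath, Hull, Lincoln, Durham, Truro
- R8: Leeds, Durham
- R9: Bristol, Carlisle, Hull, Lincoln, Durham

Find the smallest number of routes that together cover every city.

3

R1, R6, R7 together cover {Derby, Bristol, Carlisle, Leeds, Bath, Hull, Lincoln, Chester, Durham, Truro} — every city.
No 2 of the 9 routes cover everything (all 36 pairs fall short), so 3 is minimum.
Greedy (largest uncovered first) would take R2, R3, R7, R6 — 4 routes — but 3 suffice.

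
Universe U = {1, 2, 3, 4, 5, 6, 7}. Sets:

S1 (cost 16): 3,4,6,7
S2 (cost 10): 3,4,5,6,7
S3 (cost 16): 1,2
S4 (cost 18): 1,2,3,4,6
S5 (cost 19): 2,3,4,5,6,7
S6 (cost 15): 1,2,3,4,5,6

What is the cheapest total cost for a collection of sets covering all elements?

S2, S6 cover every element at cost 10 + 15 = 25.
Any cover uses at least 2 sets; among all covering selections none totals below 25.

25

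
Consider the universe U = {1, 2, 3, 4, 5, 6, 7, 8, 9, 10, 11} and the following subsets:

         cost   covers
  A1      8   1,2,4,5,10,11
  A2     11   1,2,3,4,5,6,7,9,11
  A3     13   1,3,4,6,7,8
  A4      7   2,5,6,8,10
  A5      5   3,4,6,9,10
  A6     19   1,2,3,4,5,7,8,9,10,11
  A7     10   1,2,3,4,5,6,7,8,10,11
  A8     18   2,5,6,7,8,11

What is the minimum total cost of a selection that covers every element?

A5, A7 cover every element at cost 5 + 10 = 15.
Any cover uses at least 2 sets; among all covering selections none totals below 15.

15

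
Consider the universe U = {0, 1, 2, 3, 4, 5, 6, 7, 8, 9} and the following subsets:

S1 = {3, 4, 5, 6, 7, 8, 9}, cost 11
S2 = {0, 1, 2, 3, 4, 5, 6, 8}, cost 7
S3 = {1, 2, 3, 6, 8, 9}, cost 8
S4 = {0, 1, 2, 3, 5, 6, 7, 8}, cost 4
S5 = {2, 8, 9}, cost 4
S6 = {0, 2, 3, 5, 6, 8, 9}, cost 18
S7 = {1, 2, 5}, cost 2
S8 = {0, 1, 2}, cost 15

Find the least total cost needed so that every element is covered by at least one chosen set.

15

S1, S4 cover every element at cost 11 + 4 = 15.
Any cover uses at least 2 sets; among all covering selections none totals below 15.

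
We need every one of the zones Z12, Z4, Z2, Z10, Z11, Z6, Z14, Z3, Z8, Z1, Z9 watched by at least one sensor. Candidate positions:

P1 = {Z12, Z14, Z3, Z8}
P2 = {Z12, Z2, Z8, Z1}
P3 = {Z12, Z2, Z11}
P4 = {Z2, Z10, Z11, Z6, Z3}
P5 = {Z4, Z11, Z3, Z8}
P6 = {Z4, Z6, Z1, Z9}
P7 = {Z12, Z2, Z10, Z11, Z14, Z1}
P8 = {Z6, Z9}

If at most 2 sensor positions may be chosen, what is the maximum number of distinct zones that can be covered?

Choosing P5, P7 covers {Z12, Z4, Z2, Z10, Z11, Z14, Z3, Z8, Z1} — 9 zones.
No choice of 2 sensor positions does better; here Z6, Z9 are left uncovered.

9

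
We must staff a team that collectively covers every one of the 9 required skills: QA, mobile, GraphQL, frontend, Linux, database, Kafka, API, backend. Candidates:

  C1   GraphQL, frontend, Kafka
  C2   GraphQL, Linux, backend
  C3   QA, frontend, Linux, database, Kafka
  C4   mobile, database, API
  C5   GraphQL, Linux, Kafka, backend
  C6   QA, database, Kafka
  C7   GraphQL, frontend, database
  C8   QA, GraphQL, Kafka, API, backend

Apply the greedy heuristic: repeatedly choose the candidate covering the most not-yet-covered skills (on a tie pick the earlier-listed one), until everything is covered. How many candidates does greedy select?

3

Pick 1: C3 covers 5 new skills (QA, frontend, Linux, database, Kafka).
Pick 2: C8 covers 3 new skills (GraphQL, API, backend).
Pick 3: C4 covers 1 new skills (mobile).
Greedy uses 3 candidates.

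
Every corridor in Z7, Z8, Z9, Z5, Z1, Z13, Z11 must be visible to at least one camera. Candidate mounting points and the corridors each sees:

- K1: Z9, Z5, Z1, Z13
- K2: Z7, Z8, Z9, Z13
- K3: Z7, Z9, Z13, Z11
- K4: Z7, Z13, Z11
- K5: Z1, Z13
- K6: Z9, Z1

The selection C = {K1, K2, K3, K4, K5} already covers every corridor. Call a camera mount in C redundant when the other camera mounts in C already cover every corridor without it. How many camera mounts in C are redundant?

Drop K1: Z5 uncovered — not redundant.
Drop K2: Z8 uncovered — not redundant.
Drop K3: the rest still cover every corridor — redundant.
Drop K4: the rest still cover every corridor — redundant.
Drop K5: the rest still cover every corridor — redundant.
3 redundant: K3, K4, K5.

3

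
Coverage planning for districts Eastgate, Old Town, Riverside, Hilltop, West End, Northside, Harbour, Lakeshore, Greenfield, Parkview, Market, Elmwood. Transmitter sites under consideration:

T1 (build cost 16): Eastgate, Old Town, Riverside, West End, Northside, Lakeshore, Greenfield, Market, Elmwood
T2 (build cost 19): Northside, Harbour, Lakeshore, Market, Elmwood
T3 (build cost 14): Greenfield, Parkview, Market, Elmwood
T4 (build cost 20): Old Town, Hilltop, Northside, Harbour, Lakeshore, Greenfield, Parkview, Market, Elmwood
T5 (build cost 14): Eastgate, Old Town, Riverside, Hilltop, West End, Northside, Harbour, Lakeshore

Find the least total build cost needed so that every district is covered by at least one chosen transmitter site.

T3, T5 cover every district at build cost 14 + 14 = 28.
Any cover uses at least 2 transmitter sites; among all covering selections none totals below 28.

28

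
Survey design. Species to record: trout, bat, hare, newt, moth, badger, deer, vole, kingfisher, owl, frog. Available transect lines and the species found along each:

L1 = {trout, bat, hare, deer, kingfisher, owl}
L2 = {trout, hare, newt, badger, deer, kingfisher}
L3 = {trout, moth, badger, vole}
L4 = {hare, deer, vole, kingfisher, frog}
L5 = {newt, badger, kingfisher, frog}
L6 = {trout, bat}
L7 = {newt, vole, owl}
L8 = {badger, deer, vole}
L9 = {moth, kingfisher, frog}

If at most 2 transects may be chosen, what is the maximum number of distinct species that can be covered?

Choosing L1, L3 covers {trout, bat, hare, moth, badger, deer, vole, kingfisher, owl} — 9 species.
No choice of 2 transects does better; here newt, frog are left uncovered.

9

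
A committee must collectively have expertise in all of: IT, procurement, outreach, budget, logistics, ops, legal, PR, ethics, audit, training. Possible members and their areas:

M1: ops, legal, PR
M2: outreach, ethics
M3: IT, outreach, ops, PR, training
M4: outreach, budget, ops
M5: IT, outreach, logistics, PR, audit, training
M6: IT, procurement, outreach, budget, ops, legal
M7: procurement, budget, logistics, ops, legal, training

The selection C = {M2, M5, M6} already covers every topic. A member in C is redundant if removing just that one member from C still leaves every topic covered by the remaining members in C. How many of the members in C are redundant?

0

Drop M2: ethics uncovered — not redundant.
Drop M5: logistics, PR, audit, training uncovered — not redundant.
Drop M6: procurement, budget, ops, legal uncovered — not redundant.
None of the members in C is redundant.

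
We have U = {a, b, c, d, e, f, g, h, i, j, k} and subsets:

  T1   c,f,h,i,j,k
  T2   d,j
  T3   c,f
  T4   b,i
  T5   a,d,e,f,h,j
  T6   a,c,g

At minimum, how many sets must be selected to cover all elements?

T1, T4, T5, T6 together cover {a, b, c, d, e, f, g, h, i, j, k} — every element.
No 3 of the 6 sets cover everything (all 20 triples fall short), so 4 is minimum.

4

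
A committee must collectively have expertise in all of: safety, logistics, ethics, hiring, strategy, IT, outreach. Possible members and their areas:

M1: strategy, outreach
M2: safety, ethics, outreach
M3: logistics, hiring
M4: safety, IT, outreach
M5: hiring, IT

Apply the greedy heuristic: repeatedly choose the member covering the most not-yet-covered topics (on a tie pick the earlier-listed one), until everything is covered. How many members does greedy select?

4

Pick 1: M2 covers 3 new topics (safety, ethics, outreach).
Pick 2: M3 covers 2 new topics (logistics, hiring).
Pick 3: M1 covers 1 new topics (strategy).
Pick 4: M4 covers 1 new topics (IT).
Greedy uses 4 members.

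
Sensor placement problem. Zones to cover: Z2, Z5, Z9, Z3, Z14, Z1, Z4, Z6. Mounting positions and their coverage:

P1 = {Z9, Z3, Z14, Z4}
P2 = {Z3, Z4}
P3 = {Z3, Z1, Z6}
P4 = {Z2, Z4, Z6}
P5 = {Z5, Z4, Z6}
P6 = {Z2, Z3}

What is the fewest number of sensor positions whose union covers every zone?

P1, P3, P4, P5 together cover {Z2, Z5, Z9, Z3, Z14, Z1, Z4, Z6} — every zone.
No 3 of the 6 sensor positions cover everything (all 20 triples fall short), so 4 is minimum.

4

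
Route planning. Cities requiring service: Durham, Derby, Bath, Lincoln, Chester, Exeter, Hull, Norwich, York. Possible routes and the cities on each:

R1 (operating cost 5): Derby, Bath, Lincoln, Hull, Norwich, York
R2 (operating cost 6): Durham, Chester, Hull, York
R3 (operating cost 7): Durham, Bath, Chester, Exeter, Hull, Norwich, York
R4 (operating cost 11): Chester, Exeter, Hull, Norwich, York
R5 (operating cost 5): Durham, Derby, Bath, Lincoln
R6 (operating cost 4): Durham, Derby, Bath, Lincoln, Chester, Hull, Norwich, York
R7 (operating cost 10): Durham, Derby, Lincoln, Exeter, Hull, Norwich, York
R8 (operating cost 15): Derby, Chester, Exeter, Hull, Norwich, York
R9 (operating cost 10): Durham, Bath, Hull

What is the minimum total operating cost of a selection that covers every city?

11

R3, R6 cover every city at operating cost 7 + 4 = 11.
Any cover uses at least 2 routes; among all covering selections none totals below 11.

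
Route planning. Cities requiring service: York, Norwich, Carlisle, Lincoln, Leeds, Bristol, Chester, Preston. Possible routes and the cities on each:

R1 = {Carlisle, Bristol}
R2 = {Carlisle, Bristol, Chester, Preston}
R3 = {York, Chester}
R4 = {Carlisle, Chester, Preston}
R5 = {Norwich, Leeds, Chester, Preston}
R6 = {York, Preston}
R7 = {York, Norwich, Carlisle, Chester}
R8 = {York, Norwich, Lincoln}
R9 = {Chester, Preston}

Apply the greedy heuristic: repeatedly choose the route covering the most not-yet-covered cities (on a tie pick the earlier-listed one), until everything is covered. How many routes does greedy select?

Pick 1: R2 covers 4 new cities (Carlisle, Bristol, Chester, Preston).
Pick 2: R8 covers 3 new cities (York, Norwich, Lincoln).
Pick 3: R5 covers 1 new cities (Leeds).
Greedy uses 3 routes.

3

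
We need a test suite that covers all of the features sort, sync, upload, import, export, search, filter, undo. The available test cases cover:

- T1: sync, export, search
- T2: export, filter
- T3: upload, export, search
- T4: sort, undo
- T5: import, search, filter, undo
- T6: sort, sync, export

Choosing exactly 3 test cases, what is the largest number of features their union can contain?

8

Choosing T3, T5, T6 covers {sort, sync, upload, import, export, search, filter, undo} — 8 features.
That is all 8 features.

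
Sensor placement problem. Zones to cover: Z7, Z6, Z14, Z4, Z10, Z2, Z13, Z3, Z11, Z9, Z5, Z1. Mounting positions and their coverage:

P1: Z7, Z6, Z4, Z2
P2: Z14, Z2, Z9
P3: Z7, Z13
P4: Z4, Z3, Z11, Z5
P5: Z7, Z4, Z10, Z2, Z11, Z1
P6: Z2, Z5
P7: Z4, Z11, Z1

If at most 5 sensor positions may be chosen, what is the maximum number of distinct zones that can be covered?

Choosing P1, P2, P3, P4, P5 covers {Z7, Z6, Z14, Z4, Z10, Z2, Z13, Z3, Z11, Z9, Z5, Z1} — 12 zones.
That is all 12 zones.

12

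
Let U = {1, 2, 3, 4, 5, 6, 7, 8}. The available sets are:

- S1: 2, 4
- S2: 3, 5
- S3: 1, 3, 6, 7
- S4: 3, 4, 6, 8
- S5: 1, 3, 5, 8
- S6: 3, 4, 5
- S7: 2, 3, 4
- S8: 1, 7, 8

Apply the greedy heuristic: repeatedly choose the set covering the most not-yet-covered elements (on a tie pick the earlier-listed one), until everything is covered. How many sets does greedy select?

Pick 1: S3 covers 4 new elements (1, 3, 6, 7).
Pick 2: S1 covers 2 new elements (2, 4).
Pick 3: S5 covers 2 new elements (5, 8).
Greedy uses 3 sets.

3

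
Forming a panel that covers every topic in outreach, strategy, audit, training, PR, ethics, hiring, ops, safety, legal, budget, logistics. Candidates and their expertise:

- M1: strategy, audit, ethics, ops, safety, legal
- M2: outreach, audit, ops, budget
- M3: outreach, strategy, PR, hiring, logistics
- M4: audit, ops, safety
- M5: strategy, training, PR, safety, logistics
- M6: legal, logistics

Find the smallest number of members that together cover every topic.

M1, M2, M3, M5 together cover {outreach, strategy, audit, training, PR, ethics, hiring, ops, safety, legal, budget, logistics} — every topic.
No 3 of the 6 members cover everything (all 20 triples fall short), so 4 is minimum.

4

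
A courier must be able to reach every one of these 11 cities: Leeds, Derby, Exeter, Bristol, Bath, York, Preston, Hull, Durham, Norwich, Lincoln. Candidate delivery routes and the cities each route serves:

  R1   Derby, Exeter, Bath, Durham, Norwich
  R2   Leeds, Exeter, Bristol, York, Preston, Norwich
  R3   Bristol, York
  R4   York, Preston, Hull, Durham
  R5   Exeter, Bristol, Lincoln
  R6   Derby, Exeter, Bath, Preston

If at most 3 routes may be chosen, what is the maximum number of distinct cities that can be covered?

Choosing R1, R2, R4 covers {Leeds, Derby, Exeter, Bristol, Bath, York, Preston, Hull, Durham, Norwich} — 10 cities.
No choice of 3 routes does better; here Lincoln is left uncovered.

10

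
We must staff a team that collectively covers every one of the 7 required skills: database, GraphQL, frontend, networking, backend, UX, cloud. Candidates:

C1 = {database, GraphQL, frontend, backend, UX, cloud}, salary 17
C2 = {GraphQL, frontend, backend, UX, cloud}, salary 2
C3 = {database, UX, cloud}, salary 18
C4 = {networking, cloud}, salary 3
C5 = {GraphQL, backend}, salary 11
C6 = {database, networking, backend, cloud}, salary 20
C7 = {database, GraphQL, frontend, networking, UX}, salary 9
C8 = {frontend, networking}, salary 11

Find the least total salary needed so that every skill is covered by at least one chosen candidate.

11

C2, C7 cover every skill at salary 2 + 9 = 11.
Any cover uses at least 2 candidates; among all covering selections none totals below 11.
Greedy by coverage-per-salary would pick C2, C4, C7 for 14 — worse than the optimum 11.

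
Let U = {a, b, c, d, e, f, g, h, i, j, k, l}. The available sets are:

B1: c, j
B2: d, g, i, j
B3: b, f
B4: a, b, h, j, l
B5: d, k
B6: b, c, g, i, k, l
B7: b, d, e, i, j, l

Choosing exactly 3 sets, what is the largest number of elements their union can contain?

11

Choosing B4, B6, B7 covers {a, b, c, d, e, g, h, i, j, k, l} — 11 elements.
No choice of 3 sets does better; here f is left uncovered.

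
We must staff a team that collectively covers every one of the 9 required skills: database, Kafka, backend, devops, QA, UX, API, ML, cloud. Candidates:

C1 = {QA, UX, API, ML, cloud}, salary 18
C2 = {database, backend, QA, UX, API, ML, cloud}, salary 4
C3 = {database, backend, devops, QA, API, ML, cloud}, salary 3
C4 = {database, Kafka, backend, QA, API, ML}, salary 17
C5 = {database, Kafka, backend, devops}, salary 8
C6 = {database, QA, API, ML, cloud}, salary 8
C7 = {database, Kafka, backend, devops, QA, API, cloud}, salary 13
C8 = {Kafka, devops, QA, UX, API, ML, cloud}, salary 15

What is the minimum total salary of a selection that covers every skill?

C2, C5 cover every skill at salary 4 + 8 = 12.
Any cover uses at least 2 candidates; among all covering selections none totals below 12.
Greedy by coverage-per-salary would pick C3, C2, C5 for 15 — worse than the optimum 12.

12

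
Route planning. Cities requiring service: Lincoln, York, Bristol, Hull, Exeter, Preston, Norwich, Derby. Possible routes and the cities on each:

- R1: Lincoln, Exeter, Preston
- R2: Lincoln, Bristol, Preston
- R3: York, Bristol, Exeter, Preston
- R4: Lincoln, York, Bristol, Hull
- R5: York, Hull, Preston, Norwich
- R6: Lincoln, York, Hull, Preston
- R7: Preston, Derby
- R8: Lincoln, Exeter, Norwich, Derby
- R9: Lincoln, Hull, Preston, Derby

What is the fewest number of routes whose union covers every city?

3

R1, R4, R8 together cover {Lincoln, York, Bristol, Hull, Exeter, Preston, Norwich, Derby} — every city.
No 2 of the 9 routes cover everything (all 36 pairs fall short), so 3 is minimum.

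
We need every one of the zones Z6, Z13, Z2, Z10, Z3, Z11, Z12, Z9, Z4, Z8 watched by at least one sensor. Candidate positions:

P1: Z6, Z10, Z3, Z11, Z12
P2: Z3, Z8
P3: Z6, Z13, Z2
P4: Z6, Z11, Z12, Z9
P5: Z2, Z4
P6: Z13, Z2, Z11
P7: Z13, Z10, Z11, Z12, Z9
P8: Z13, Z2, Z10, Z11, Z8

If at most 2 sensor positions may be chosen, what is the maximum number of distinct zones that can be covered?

8

Choosing P1, P8 covers {Z6, Z13, Z2, Z10, Z3, Z11, Z12, Z8} — 8 zones.
No choice of 2 sensor positions does better; here Z9, Z4 are left uncovered.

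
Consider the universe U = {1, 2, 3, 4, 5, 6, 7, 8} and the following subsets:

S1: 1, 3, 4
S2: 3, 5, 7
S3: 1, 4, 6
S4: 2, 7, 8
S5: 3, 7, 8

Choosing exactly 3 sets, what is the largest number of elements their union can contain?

Choosing S2, S3, S4 covers {1, 2, 3, 4, 5, 6, 7, 8} — 8 elements.
That is all 8 elements.

8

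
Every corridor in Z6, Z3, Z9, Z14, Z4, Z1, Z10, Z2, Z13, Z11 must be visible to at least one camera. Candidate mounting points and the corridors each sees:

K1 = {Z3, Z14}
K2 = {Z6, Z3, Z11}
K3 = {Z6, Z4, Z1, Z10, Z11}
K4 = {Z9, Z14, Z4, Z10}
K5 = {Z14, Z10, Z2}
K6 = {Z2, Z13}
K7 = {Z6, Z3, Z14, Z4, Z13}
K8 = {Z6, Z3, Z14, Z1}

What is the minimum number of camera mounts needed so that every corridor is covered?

K1, K3, K4, K6 together cover {Z6, Z3, Z9, Z14, Z4, Z1, Z10, Z2, Z13, Z11} — every corridor.
No 3 of the 8 camera mounts cover everything (all 56 triples fall short), so 4 is minimum.

4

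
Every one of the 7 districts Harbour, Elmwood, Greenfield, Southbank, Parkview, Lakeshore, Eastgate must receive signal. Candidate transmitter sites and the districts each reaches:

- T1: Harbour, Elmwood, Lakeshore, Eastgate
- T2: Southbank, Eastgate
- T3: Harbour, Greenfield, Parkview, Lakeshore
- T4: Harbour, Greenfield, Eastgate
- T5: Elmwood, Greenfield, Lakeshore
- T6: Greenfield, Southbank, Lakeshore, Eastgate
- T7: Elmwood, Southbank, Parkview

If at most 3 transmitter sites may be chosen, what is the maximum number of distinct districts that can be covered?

Choosing T1, T2, T3 covers {Harbour, Elmwood, Greenfield, Southbank, Parkview, Lakeshore, Eastgate} — 7 districts.
That is all 7 districts.

7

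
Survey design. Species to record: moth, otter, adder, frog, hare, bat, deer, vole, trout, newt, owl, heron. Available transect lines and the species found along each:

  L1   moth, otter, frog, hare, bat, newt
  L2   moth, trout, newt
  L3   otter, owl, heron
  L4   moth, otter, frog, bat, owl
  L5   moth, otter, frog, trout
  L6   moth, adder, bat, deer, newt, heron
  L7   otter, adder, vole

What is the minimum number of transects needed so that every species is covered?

5

L1, L2, L3, L6, L7 together cover {moth, otter, adder, frog, hare, bat, deer, vole, trout, newt, owl, heron} — every species.
No 4 of the 7 transects cover everything (all 35 size-4 selections fall short), so 5 is minimum.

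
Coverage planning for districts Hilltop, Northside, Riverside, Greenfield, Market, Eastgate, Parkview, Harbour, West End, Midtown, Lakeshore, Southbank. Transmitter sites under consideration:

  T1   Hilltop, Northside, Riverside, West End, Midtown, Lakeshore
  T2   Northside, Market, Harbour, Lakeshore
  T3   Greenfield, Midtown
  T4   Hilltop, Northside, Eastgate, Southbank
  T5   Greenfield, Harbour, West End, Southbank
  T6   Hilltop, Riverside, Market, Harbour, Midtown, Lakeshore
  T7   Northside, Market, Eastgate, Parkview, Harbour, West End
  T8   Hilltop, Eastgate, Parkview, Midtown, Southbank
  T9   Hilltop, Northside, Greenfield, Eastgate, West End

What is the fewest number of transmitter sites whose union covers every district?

3

T1, T5, T7 together cover {Hilltop, Northside, Riverside, Greenfield, Market, Eastgate, Parkview, Harbour, West End, Midtown, Lakeshore, Southbank} — every district.
No 2 of the 9 transmitter sites cover everything (all 36 pairs fall short), so 3 is minimum.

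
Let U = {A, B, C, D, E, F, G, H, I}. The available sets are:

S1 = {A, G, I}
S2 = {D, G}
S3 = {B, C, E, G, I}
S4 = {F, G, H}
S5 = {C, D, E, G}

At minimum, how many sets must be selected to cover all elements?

S1, S2, S3, S4 together cover {A, B, C, D, E, F, G, H, I} — every element.
No 3 of the 5 sets cover everything (all 10 triples fall short), so 4 is minimum.

4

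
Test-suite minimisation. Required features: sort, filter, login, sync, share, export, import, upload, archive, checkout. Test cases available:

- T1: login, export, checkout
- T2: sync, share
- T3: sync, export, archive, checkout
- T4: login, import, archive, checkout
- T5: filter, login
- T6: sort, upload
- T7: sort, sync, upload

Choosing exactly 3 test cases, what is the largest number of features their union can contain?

8

Choosing T1, T4, T7 covers {sort, login, sync, export, import, upload, archive, checkout} — 8 features.
No choice of 3 test cases does better; here filter, share are left uncovered.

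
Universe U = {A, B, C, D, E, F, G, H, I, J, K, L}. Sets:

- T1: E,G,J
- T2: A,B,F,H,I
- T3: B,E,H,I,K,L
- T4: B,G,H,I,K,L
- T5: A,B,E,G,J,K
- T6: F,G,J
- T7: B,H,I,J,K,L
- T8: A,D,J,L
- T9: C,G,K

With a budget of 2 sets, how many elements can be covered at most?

Choosing T2, T5 covers {A, B, E, F, G, H, I, J, K} — 9 elements.
No choice of 2 sets does better; here C, D, L are left uncovered.

9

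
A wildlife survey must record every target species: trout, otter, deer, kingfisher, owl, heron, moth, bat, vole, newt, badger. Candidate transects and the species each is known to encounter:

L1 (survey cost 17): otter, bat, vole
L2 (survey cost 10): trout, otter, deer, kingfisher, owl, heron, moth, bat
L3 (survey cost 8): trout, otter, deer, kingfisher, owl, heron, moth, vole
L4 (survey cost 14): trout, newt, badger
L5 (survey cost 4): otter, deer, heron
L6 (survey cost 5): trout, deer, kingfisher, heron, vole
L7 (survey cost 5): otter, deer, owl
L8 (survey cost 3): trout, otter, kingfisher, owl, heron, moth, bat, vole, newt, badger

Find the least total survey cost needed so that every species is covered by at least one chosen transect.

L5, L8 cover every species at survey cost 4 + 3 = 7.
Any cover uses at least 2 transects; among all covering selections none totals below 7.

7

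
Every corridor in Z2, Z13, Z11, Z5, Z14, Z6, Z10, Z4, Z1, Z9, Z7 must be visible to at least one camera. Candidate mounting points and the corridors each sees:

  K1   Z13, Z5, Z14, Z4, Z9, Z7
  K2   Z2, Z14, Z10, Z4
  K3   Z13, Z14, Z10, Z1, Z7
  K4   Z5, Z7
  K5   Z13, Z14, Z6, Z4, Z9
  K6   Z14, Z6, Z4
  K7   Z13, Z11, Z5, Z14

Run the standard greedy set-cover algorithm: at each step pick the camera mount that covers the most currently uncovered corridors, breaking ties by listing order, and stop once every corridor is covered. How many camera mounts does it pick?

Pick 1: K1 covers 6 new corridors (Z13, Z5, Z14, Z4, Z9, Z7).
Pick 2: K2 covers 2 new corridors (Z2, Z10).
Pick 3: K3 covers 1 new corridors (Z1).
Pick 4: K5 covers 1 new corridors (Z6).
Pick 5: K7 covers 1 new corridors (Z11).
Greedy uses 5 camera mounts. (The true minimum is 4.)

5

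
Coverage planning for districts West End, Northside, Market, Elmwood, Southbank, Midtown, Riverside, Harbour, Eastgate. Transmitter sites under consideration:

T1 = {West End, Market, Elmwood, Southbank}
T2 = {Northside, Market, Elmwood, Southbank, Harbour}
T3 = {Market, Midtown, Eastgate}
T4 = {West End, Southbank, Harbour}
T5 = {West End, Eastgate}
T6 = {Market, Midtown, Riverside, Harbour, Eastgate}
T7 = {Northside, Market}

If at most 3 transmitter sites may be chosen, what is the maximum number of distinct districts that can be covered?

Choosing T1, T2, T6 covers {West End, Northside, Market, Elmwood, Southbank, Midtown, Riverside, Harbour, Eastgate} — 9 districts.
That is all 9 districts.

9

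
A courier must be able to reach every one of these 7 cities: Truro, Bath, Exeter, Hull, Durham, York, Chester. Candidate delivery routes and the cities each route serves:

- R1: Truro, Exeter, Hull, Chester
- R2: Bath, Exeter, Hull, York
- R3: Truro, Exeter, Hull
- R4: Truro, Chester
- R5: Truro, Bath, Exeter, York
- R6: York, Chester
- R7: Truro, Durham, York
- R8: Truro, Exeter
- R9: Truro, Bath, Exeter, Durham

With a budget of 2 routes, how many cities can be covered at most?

6

Choosing R1, R2 covers {Truro, Bath, Exeter, Hull, York, Chester} — 6 cities.
No choice of 2 routes does better; here Durham is left uncovered.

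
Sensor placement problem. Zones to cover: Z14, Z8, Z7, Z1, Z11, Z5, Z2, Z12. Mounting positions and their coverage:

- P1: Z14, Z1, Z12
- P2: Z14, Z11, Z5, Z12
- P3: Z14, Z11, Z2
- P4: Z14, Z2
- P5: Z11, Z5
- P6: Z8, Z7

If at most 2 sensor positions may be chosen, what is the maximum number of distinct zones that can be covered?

Choosing P2, P6 covers {Z14, Z8, Z7, Z11, Z5, Z12} — 6 zones.
No choice of 2 sensor positions does better; here Z1, Z2 are left uncovered.

6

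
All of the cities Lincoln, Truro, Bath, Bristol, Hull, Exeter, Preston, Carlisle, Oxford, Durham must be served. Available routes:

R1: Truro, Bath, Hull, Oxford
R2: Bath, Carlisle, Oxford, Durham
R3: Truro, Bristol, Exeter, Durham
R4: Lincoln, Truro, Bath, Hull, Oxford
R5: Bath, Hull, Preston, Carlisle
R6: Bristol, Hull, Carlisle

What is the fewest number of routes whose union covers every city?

3

R3, R4, R5 together cover {Lincoln, Truro, Bath, Bristol, Hull, Exeter, Preston, Carlisle, Oxford, Durham} — every city.
No 2 of the 6 routes cover everything (all 15 pairs fall short), so 3 is minimum.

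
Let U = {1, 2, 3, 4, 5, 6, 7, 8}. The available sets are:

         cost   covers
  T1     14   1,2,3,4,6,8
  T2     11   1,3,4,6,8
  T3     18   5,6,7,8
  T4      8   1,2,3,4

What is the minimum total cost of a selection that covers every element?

T3, T4 cover every element at cost 18 + 8 = 26.
Any cover uses at least 2 sets; among all covering selections none totals below 26.

26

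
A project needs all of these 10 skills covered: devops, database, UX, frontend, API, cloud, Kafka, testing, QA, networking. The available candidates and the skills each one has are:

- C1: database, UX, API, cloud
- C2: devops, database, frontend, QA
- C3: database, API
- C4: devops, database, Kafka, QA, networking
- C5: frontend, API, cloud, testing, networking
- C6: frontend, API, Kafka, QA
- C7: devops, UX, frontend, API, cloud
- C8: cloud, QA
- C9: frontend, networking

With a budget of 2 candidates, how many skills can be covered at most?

Choosing C4, C5 covers {devops, database, frontend, API, cloud, Kafka, testing, QA, networking} — 9 skills.
No choice of 2 candidates does better; here UX is left uncovered.

9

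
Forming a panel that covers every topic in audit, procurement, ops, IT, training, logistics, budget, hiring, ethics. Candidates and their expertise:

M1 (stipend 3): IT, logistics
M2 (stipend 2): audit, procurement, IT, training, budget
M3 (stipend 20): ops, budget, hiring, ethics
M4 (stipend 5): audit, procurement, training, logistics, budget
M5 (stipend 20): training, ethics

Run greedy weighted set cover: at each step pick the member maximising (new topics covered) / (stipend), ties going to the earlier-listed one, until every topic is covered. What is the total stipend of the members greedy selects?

25

Pick 1: M2 adds 5 new (audit, procurement, IT, training, budget) at stipend 2 (ratio 5/2).
Pick 2: M1 adds 1 new (logistics) at stipend 3 (ratio 1/3).
Pick 3: M3 adds 3 new (ops, hiring, ethics) at stipend 20 (ratio 3/20).
Greedy total stipend: 2 + 3 + 20 = 25.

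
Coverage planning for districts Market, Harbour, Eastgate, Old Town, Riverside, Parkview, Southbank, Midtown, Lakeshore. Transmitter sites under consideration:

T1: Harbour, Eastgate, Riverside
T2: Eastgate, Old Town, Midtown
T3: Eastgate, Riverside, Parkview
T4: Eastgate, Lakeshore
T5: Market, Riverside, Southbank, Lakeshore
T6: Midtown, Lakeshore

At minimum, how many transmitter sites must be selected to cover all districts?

T1, T2, T3, T5 together cover {Market, Harbour, Eastgate, Old Town, Riverside, Parkview, Southbank, Midtown, Lakeshore} — every district.
No 3 of the 6 transmitter sites cover everything (all 20 triples fall short), so 4 is minimum.

4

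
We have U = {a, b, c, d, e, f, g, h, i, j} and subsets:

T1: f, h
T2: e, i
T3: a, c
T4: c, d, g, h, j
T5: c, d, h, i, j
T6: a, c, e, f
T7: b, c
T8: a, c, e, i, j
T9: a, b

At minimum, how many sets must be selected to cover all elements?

4

T1, T2, T4, T9 together cover {a, b, c, d, e, f, g, h, i, j} — every element.
No 3 of the 9 sets cover everything (all 84 triples fall short), so 4 is minimum.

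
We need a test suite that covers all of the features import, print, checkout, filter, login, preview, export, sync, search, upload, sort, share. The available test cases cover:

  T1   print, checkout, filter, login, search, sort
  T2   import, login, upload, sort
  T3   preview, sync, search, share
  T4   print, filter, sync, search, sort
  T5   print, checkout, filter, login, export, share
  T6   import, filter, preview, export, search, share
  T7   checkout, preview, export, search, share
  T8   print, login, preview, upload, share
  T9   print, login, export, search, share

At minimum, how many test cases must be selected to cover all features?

T2, T3, T5 together cover {import, print, checkout, filter, login, preview, export, sync, search, upload, sort, share} — every feature.
No 2 of the 9 test cases cover everything (all 36 pairs fall short), so 3 is minimum.
Greedy (largest uncovered first) would take T1, T6, T2, T3 — 4 test cases — but 3 suffice.

3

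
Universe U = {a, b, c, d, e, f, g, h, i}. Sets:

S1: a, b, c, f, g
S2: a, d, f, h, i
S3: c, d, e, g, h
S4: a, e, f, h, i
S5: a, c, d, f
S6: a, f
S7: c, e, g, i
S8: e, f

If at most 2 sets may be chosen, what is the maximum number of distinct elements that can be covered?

Choosing S1, S2 covers {a, b, c, d, f, g, h, i} — 8 elements.
No choice of 2 sets does better; here e is left uncovered.

8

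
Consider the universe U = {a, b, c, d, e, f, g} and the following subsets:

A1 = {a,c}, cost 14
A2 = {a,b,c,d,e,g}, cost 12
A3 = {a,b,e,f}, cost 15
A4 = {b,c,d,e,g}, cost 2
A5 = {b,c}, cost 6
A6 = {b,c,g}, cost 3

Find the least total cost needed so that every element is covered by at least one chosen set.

17

A3, A4 cover every element at cost 15 + 2 = 17.
Any cover uses at least 2 sets; among all covering selections none totals below 17.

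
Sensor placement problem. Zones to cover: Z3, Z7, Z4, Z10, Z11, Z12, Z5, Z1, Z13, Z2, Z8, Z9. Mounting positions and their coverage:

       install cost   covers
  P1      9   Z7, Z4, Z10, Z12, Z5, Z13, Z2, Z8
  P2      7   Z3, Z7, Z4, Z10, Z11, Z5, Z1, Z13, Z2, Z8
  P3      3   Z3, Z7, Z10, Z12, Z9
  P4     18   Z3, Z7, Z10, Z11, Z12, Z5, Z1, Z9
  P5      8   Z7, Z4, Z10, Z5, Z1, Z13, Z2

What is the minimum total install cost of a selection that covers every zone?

10

P2, P3 cover every zone at install cost 7 + 3 = 10.
Any cover uses at least 2 sensor positions; among all covering selections none totals below 10.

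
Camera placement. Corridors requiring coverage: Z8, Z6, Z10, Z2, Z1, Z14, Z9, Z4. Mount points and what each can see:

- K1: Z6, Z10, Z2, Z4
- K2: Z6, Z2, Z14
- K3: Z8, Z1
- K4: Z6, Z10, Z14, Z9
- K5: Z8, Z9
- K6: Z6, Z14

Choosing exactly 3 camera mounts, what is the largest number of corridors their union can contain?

Choosing K1, K3, K4 covers {Z8, Z6, Z10, Z2, Z1, Z14, Z9, Z4} — 8 corridors.
That is all 8 corridors.

8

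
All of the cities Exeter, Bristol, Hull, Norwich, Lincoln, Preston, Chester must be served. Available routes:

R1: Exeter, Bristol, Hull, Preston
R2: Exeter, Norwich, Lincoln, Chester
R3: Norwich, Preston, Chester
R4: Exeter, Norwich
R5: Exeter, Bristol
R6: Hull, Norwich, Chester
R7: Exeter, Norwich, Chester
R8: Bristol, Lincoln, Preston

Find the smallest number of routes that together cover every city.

R1, R2 together cover {Exeter, Bristol, Hull, Norwich, Lincoln, Preston, Chester} — every city.
No single route contains all 7 cities, so 2 is optimal.

2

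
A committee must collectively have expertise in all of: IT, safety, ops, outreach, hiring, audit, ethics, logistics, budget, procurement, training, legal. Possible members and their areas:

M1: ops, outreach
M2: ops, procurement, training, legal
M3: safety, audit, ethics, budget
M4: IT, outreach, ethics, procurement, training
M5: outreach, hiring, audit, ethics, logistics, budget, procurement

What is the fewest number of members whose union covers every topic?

4

M2, M3, M4, M5 together cover {IT, safety, ops, outreach, hiring, audit, ethics, logistics, budget, procurement, training, legal} — every topic.
No 3 of the 5 members cover everything (all 10 triples fall short), so 4 is minimum.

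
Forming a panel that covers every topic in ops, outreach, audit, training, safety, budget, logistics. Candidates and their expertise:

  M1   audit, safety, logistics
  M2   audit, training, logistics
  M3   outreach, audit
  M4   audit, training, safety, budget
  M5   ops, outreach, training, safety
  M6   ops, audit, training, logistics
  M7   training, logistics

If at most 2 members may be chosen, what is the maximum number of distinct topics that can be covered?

Choosing M1, M5 covers {ops, outreach, audit, training, safety, logistics} — 6 topics.
No choice of 2 members does better; here budget is left uncovered.

6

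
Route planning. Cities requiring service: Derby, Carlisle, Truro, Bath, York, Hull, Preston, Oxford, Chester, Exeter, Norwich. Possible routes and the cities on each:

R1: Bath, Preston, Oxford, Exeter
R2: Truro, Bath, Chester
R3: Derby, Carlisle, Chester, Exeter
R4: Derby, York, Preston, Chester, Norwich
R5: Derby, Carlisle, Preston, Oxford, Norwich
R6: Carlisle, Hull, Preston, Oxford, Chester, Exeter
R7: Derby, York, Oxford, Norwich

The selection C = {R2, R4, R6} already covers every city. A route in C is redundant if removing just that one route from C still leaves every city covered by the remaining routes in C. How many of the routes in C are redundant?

0

Drop R2: Truro, Bath uncovered — not redundant.
Drop R4: Derby, York, Norwich uncovered — not redundant.
Drop R6: Carlisle, Hull, Oxford, Exeter uncovered — not redundant.
None of the routes in C is redundant.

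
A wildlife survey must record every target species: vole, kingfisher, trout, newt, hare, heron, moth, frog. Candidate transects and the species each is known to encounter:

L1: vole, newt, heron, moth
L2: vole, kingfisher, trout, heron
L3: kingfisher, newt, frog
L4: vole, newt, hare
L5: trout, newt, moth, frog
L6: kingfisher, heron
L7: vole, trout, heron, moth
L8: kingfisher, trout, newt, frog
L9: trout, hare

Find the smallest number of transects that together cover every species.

3

L1, L3, L9 together cover {vole, kingfisher, trout, newt, hare, heron, moth, frog} — every species.
No 2 of the 9 transects cover everything (all 36 pairs fall short), so 3 is minimum.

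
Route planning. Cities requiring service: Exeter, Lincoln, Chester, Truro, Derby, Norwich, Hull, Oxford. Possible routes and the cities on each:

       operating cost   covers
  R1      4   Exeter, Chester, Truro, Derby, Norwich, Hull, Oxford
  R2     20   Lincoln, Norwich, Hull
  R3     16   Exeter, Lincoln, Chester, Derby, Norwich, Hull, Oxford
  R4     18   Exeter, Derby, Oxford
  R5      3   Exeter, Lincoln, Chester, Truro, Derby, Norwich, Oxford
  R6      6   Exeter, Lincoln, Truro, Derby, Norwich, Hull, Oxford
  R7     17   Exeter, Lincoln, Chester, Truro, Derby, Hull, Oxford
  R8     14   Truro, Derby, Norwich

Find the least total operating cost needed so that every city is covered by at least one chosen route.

7

R1, R5 cover every city at operating cost 4 + 3 = 7.
Any cover uses at least 2 routes; among all covering selections none totals below 7.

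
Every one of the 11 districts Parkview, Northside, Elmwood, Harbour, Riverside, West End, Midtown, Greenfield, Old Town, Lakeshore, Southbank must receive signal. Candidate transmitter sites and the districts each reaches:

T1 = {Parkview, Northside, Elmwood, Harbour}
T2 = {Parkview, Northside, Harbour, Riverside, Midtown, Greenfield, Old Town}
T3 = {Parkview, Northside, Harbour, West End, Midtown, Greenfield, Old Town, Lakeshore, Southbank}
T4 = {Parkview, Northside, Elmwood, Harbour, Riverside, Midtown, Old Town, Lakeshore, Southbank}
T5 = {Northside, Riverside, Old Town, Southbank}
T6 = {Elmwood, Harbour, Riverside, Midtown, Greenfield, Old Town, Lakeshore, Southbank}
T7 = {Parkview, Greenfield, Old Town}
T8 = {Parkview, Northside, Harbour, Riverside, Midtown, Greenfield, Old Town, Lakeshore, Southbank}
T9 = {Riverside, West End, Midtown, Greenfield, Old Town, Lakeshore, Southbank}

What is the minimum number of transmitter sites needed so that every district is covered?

T1, T9 together cover {Parkview, Northside, Elmwood, Harbour, Riverside, West End, Midtown, Greenfield, Old Town, Lakeshore, Southbank} — every district.
No single transmitter site contains all 11 districts, so 2 is optimal.

2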